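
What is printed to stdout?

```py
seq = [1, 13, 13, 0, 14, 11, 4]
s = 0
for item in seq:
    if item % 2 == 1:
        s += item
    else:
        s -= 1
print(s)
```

item=1: odd, s = 0+1 = 1
item=13: odd, s = 1+13 = 14
item=13: odd, s = 14+13 = 27
item=0: not odd, s = 27-1 = 26
item=14: not odd, s = 26-1 = 25
item=11: odd, s = 25+11 = 36
item=4: not odd, s = 36-1 = 35

35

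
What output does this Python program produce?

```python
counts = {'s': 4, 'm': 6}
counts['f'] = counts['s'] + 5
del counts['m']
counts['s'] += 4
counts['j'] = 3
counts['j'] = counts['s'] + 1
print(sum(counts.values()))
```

counts['f'] = counts['s']+5 = 9 → {'s': 4, 'm': 6, 'f': 9}
del 'm' → {'s': 4, 'f': 9}
counts['s'] = 4+4 = 8 → {'s': 8, 'f': 9}
counts['j'] = 3 → {'s': 8, 'f': 9, 'j': 3}
counts['j'] = counts['s']+1 = 9 → {'s': 8, 'f': 9, 'j': 9}
sum of values = 26

26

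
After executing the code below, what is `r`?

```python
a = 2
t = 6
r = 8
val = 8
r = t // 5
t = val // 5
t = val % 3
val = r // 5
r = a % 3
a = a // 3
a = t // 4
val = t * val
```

2

r = 6//5 = 1
t = 8//5 = 1
t = 8%3 = 2
val = 1//5 = 0
r = 2%3 = 2
a = 2//3 = 0
a = 2//4 = 0
val = 2*0 = 0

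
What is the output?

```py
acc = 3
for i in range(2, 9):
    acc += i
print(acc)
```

38

i=2: acc = 3+2 = 5
i=3: acc = 5+3 = 8
i=4: acc = 8+4 = 12
i=5: acc = 12+5 = 17
i=6: acc = 17+6 = 23
i=7: acc = 23+7 = 30
i=8: acc = 30+8 = 38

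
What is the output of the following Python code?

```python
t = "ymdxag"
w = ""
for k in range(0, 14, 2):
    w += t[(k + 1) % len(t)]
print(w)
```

k=0: add t[1]='m' → 'm'
k=2: add t[3]='x' → 'mx'
k=4: add t[5]='g' → 'mxg'
k=6: add t[1]='m' → 'mxgm'
k=8: add t[3]='x' → 'mxgmx'
k=10: add t[5]='g' → 'mxgmxg'
k=12: add t[1]='m' → 'mxgmxgm'

mxgmxgm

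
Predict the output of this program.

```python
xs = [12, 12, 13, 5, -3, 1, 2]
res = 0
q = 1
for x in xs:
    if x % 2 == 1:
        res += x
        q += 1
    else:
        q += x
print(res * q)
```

x=12: not odd; q=13
x=12: not odd; q=25
x=13: odd, res = 0+13 = 13; q=26
x=5: odd, res = 13+5 = 18; q=27
x=-3: odd, res = 18+(-3) = 15; q=28
x=1: odd, res = 15+1 = 16; q=29
x=2: not odd; q=31
res*q = 16*31 = 496

496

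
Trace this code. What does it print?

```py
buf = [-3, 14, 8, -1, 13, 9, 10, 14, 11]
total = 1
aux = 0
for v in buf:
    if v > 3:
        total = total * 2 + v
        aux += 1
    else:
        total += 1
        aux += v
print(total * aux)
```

v=-3: not >3, total = 1+1 = 2; aux=-3
v=14: >3, total = 2*2+14 = 18; aux=-2
v=8: >3, total = 18*2+8 = 44; aux=-1
v=-1: not >3, total = 44+1 = 45; aux=-2
v=13: >3, total = 45*2+13 = 103; aux=-1
v=9: >3, total = 103*2+9 = 215; aux=0
v=10: >3, total = 215*2+10 = 440; aux=1
v=14: >3, total = 440*2+14 = 894; aux=2
v=11: >3, total = 894*2+11 = 1799; aux=3
total*aux = 1799*3 = 5397

5397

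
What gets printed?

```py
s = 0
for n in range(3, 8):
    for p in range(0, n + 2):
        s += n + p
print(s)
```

295

n=3,p=0: s = 0+3 = 3
n=3,p=1: s = 3+4 = 7
n=3,p=2: s = 7+5 = 12
n=3,p=3: s = 12+6 = 18
n=3,p=4: s = 18+7 = 25
n=4,p=0: s = 25+4 = 29
n=4,p=1: s = 29+5 = 34
n=4,p=2: s = 34+6 = 40
n=4,p=3: s = 40+7 = 47
n=4,p=4: s = 47+8 = 55
n=4,p=5: s = 55+9 = 64
n=5,p=0: s = 64+5 = 69
n=5,p=1: s = 69+6 = 75
n=5,p=2: s = 75+7 = 82
n=5,p=3: s = 82+8 = 90
n=5,p=4: s = 90+9 = 99
n=5,p=5: s = 99+10 = 109
n=5,p=6: s = 109+11 = 120
n=6,p=0: s = 120+6 = 126
n=6,p=1: s = 126+7 = 133
n=6,p=2: s = 133+8 = 141
n=6,p=3: s = 141+9 = 150
n=6,p=4: s = 150+10 = 160
n=6,p=5: s = 160+11 = 171
n=6,p=6: s = 171+12 = 183
n=6,p=7: s = 183+13 = 196
n=7,p=0: s = 196+7 = 203
n=7,p=1: s = 203+8 = 211
n=7,p=2: s = 211+9 = 220
n=7,p=3: s = 220+10 = 230
n=7,p=4: s = 230+11 = 241
n=7,p=5: s = 241+12 = 253
n=7,p=6: s = 253+13 = 266
n=7,p=7: s = 266+14 = 280
n=7,p=8: s = 280+15 = 295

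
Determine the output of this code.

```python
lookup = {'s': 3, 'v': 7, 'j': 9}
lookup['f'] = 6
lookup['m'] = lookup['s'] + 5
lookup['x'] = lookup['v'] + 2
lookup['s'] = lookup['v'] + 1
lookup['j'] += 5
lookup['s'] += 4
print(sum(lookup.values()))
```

56

lookup['f'] = 6 → {'s': 3, 'v': 7, 'j': 9, 'f': 6}
lookup['m'] = lookup['s']+5 = 8 → {'s': 3, 'v': 7, 'j': 9, 'f': 6, 'm': 8}
lookup['x'] = lookup['v']+2 = 9 → {'s': 3, 'v': 7, 'j': 9, 'f': 6, 'm': 8, 'x': 9}
lookup['s'] = lookup['v']+1 = 8 → {'s': 8, 'v': 7, 'j': 9, 'f': 6, 'm': 8, 'x': 9}
lookup['j'] = 9+5 = 14 → {'s': 8, 'v': 7, 'j': 14, 'f': 6, 'm': 8, 'x': 9}
lookup['s'] = 8+4 = 12 → {'s': 12, 'v': 7, 'j': 14, 'f': 6, 'm': 8, 'x': 9}
sum of values = 56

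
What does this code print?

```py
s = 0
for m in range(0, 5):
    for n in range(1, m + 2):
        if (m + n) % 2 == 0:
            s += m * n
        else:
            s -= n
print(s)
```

m=0,n=1: odd sum, s = 0-1 = -1
m=1,n=1: even sum, s = (-1)+1 = 0
m=1,n=2: odd sum, s = 0-2 = -2
m=2,n=1: odd sum, s = (-2)-1 = -3
m=2,n=2: even sum, s = (-3)+4 = 1
m=2,n=3: odd sum, s = 1-3 = -2
m=3,n=1: even sum, s = (-2)+3 = 1
m=3,n=2: odd sum, s = 1-2 = -1
m=3,n=3: even sum, s = (-1)+9 = 8
m=3,n=4: odd sum, s = 8-4 = 4
m=4,n=1: odd sum, s = 4-1 = 3
m=4,n=2: even sum, s = 3+8 = 11
m=4,n=3: odd sum, s = 11-3 = 8
m=4,n=4: even sum, s = 8+16 = 24
m=4,n=5: odd sum, s = 24-5 = 19

19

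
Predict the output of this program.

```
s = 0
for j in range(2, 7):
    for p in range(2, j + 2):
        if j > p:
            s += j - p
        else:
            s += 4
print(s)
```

j=2,p=2: not 2>2, s = 0+4 = 4
j=2,p=3: not 2>3, s = 4+4 = 8
j=3,p=2: 3>2, s = 8+1 = 9
j=3,p=3: not 3>3, s = 9+4 = 13
j=3,p=4: not 3>4, s = 13+4 = 17
j=4,p=2: 4>2, s = 17+2 = 19
j=4,p=3: 4>3, s = 19+1 = 20
j=4,p=4: not 4>4, s = 20+4 = 24
j=4,p=5: not 4>5, s = 24+4 = 28
j=5,p=2: 5>2, s = 28+3 = 31
j=5,p=3: 5>3, s = 31+2 = 33
j=5,p=4: 5>4, s = 33+1 = 34
j=5,p=5: not 5>5, s = 34+4 = 38
j=5,p=6: not 5>6, s = 38+4 = 42
j=6,p=2: 6>2, s = 42+4 = 46
j=6,p=3: 6>3, s = 46+3 = 49
j=6,p=4: 6>4, s = 49+2 = 51
j=6,p=5: 6>5, s = 51+1 = 52
j=6,p=6: not 6>6, s = 52+4 = 56
j=6,p=7: not 6>7, s = 56+4 = 60

60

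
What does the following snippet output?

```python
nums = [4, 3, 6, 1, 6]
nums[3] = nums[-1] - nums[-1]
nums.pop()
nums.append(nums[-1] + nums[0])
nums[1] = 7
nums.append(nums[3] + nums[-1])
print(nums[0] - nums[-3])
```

nums[3] = nums[-1]-nums[-1] = 6-6 = 0 → [4, 3, 6, 0, 6]
pop() removes 6 → [4, 3, 6, 0]
append nums[-1]+nums[0] = 0+4 = 4 → [4, 3, 6, 0, 4]
nums[1] = 7 → [4, 7, 6, 0, 4]
append nums[3]+nums[-1] = 0+4 = 4 → [4, 7, 6, 0, 4, 4]
nums[0]-nums[-3] = 4-0 = 4

4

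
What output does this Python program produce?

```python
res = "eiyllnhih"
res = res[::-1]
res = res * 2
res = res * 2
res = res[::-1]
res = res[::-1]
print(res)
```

reverse → 'hihnllyie'
repeat ×2 → 'hihnllyiehihnllyie'
repeat ×2 → 'hihnllyiehihnllyiehihnllyiehihnllyie'
reverse → 'eiyllnhiheiyllnhiheiyllnhiheiyllnhih'
reverse → 'hihnllyiehihnllyiehihnllyiehihnllyie'

hihnllyiehihnllyiehihnllyiehihnllyie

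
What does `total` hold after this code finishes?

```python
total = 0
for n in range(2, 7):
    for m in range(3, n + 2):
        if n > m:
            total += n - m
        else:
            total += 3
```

37

n=2,m=3: not 2>3, total = 0+3 = 3
n=3,m=3: not 3>3, total = 3+3 = 6
n=3,m=4: not 3>4, total = 6+3 = 9
n=4,m=3: 4>3, total = 9+1 = 10
n=4,m=4: not 4>4, total = 10+3 = 13
n=4,m=5: not 4>5, total = 13+3 = 16
n=5,m=3: 5>3, total = 16+2 = 18
n=5,m=4: 5>4, total = 18+1 = 19
n=5,m=5: not 5>5, total = 19+3 = 22
n=5,m=6: not 5>6, total = 22+3 = 25
n=6,m=3: 6>3, total = 25+3 = 28
n=6,m=4: 6>4, total = 28+2 = 30
n=6,m=5: 6>5, total = 30+1 = 31
n=6,m=6: not 6>6, total = 31+3 = 34
n=6,m=7: not 6>7, total = 34+3 = 37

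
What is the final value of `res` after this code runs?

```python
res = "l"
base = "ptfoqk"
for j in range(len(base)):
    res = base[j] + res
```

j=0: prepend 'p' → 'pl'
j=1: prepend 't' → 'tpl'
j=2: prepend 'f' → 'ftpl'
j=3: prepend 'o' → 'oftpl'
j=4: prepend 'q' → 'qoftpl'
j=5: prepend 'k' → 'kqoftpl'

'kqoftpl'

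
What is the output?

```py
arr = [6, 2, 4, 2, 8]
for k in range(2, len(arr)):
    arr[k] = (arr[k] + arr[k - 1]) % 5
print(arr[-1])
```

1

k=2: arr[2] = (4+2)%5 = 1 → [6, 2, 1, 2, 8]
k=3: arr[3] = (2+1)%5 = 3 → [6, 2, 1, 3, 8]
k=4: arr[4] = (8+3)%5 = 1 → [6, 2, 1, 3, 1]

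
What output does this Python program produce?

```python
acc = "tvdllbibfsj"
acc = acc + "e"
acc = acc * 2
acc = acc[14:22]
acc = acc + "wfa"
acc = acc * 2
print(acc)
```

dllbibfswfadllbibfswfa

+ 'e' → 'tvdllbibfsje'
repeat ×2 → 'tvdllbibfsjetvdllbibfsje'
slice [14:22] → 'dllbibfs'
+ 'wfa' → 'dllbibfswfa'
repeat ×2 → 'dllbibfswfadllbibfswfa'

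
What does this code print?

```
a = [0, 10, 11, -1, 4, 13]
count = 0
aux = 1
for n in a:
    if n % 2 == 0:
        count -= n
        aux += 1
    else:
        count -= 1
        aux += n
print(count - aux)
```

-44

n=0: even, count = 0-0 = 0; aux=2
n=10: even, count = 0-10 = -10; aux=3
n=11: not even, count = (-10)-1 = -11; aux=14
n=-1: not even, count = (-11)-1 = -12; aux=13
n=4: even, count = (-12)-4 = -16; aux=14
n=13: not even, count = (-16)-1 = -17; aux=27
count-aux = (-17)-27 = -44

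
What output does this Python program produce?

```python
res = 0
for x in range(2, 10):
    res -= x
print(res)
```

x=2: res = 0-2 = -2
x=3: res = (-2)-3 = -5
x=4: res = (-5)-4 = -9
x=5: res = (-9)-5 = -14
x=6: res = (-14)-6 = -20
x=7: res = (-20)-7 = -27
x=8: res = (-27)-8 = -35
x=9: res = (-35)-9 = -44

-44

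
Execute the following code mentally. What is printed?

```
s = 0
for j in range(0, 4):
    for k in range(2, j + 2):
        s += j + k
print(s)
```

j=1,k=2: s = 0+3 = 3
j=2,k=2: s = 3+4 = 7
j=2,k=3: s = 7+5 = 12
j=3,k=2: s = 12+5 = 17
j=3,k=3: s = 17+6 = 23
j=3,k=4: s = 23+7 = 30

30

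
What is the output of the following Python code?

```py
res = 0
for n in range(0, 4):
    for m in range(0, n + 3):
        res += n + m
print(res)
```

66

n=0,m=0: res = 0+0 = 0
n=0,m=1: res = 0+1 = 1
n=0,m=2: res = 1+2 = 3
n=1,m=0: res = 3+1 = 4
n=1,m=1: res = 4+2 = 6
n=1,m=2: res = 6+3 = 9
n=1,m=3: res = 9+4 = 13
n=2,m=0: res = 13+2 = 15
n=2,m=1: res = 15+3 = 18
n=2,m=2: res = 18+4 = 22
n=2,m=3: res = 22+5 = 27
n=2,m=4: res = 27+6 = 33
n=3,m=0: res = 33+3 = 36
n=3,m=1: res = 36+4 = 40
n=3,m=2: res = 40+5 = 45
n=3,m=3: res = 45+6 = 51
n=3,m=4: res = 51+7 = 58
n=3,m=5: res = 58+8 = 66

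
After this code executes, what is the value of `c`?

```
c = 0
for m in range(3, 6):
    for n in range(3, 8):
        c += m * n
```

300

m=3,n=3: c = 0+9 = 9
m=3,n=4: c = 9+12 = 21
m=3,n=5: c = 21+15 = 36
m=3,n=6: c = 36+18 = 54
m=3,n=7: c = 54+21 = 75
m=4,n=3: c = 75+12 = 87
m=4,n=4: c = 87+16 = 103
m=4,n=5: c = 103+20 = 123
m=4,n=6: c = 123+24 = 147
m=4,n=7: c = 147+28 = 175
m=5,n=3: c = 175+15 = 190
m=5,n=4: c = 190+20 = 210
m=5,n=5: c = 210+25 = 235
m=5,n=6: c = 235+30 = 265
m=5,n=7: c = 265+35 = 300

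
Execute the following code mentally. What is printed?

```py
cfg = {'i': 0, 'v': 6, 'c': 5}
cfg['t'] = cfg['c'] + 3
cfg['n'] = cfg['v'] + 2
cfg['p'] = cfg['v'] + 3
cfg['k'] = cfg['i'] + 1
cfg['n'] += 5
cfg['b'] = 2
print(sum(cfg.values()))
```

44

cfg['t'] = cfg['c']+3 = 8 → {'i': 0, 'v': 6, 'c': 5, 't': 8}
cfg['n'] = cfg['v']+2 = 8 → {'i': 0, 'v': 6, 'c': 5, 't': 8, 'n': 8}
cfg['p'] = cfg['v']+3 = 9 → {'i': 0, 'v': 6, 'c': 5, 't': 8, 'n': 8, 'p': 9}
cfg['k'] = cfg['i']+1 = 1 → {'i': 0, 'v': 6, 'c': 5, 't': 8, 'n': 8, 'p': 9, 'k': 1}
cfg['n'] = 8+5 = 13 → {'i': 0, 'v': 6, 'c': 5, 't': 8, 'n': 13, 'p': 9, 'k': 1}
cfg['b'] = 2 → {'i': 0, 'v': 6, 'c': 5, 't': 8, 'n': 13, 'p': 9, 'k': 1, 'b': 2}
sum of values = 44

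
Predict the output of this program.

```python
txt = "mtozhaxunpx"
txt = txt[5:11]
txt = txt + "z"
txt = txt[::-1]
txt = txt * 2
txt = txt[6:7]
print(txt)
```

a

slice [5:11] → 'axunpx'
+ 'z' → 'axunpxz'
reverse → 'zxpnuxa'
repeat ×2 → 'zxpnuxazxpnuxa'
slice [6:7] → 'a'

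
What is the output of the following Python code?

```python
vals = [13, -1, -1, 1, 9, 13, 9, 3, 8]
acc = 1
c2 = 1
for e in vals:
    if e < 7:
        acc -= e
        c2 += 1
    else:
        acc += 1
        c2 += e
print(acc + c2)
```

61

e=13: not <7, acc = 1+1 = 2; c2=14
e=-1: <7, acc = 2-(-1) = 3; c2=15
e=-1: <7, acc = 3-(-1) = 4; c2=16
e=1: <7, acc = 4-1 = 3; c2=17
e=9: not <7, acc = 3+1 = 4; c2=26
e=13: not <7, acc = 4+1 = 5; c2=39
e=9: not <7, acc = 5+1 = 6; c2=48
e=3: <7, acc = 6-3 = 3; c2=49
e=8: not <7, acc = 3+1 = 4; c2=57
acc+c2 = 4+57 = 61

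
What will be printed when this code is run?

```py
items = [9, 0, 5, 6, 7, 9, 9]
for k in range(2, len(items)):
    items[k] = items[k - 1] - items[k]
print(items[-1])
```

k=2: items[2] = 0-5 = -5 → [9, 0, -5, 6, 7, 9, 9]
k=3: items[3] = (-5)-6 = -11 → [9, 0, -5, -11, 7, 9, 9]
k=4: items[4] = (-11)-7 = -18 → [9, 0, -5, -11, -18, 9, 9]
k=5: items[5] = (-18)-9 = -27 → [9, 0, -5, -11, -18, -27, 9]
k=6: items[6] = (-27)-9 = -36 → [9, 0, -5, -11, -18, -27, -36]

-36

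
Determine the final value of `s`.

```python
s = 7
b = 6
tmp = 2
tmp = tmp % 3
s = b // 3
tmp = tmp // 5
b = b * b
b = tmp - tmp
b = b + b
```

2

tmp = 2%3 = 2
s = 6//3 = 2
tmp = 2//5 = 0
b = 6*6 = 36
b = 0-0 = 0
b = 0+0 = 0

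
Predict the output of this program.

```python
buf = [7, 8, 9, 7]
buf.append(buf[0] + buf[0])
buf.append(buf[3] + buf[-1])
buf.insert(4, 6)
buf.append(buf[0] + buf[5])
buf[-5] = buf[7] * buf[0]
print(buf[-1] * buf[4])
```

126

append buf[0]+buf[0] = 7+7 = 14 → [7, 8, 9, 7, 14]
append buf[3]+buf[-1] = 7+14 = 21 → [7, 8, 9, 7, 14, 21]
insert 6 at 4 → [7, 8, 9, 7, 6, 14, 21]
append buf[0]+buf[5] = 7+14 = 21 → [7, 8, 9, 7, 6, 14, 21, 21]
buf[-5] = buf[7]*buf[0] = 21*7 = 147 → [7, 8, 9, 147, 6, 14, 21, 21]
buf[-1]*buf[4] = 21*6 = 126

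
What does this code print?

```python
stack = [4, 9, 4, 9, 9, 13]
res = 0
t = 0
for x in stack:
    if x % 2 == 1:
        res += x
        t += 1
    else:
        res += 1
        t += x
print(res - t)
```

30

x=4: not odd, res = 0+1 = 1; t=4
x=9: odd, res = 1+9 = 10; t=5
x=4: not odd, res = 10+1 = 11; t=9
x=9: odd, res = 11+9 = 20; t=10
x=9: odd, res = 20+9 = 29; t=11
x=13: odd, res = 29+13 = 42; t=12
res-t = 42-12 = 30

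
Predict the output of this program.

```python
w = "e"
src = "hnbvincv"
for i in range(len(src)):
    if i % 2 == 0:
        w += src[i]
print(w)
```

i=0: add 'h' → 'eh'
i=1: skip
i=2: add 'b' → 'ehb'
i=3: skip
i=4: add 'i' → 'ehbi'
i=5: skip
i=6: add 'c' → 'ehbic'
i=7: skip

ehbic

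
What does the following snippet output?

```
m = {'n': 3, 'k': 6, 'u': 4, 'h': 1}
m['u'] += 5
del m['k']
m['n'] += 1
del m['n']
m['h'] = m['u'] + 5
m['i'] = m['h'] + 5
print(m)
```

{'u': 9, 'h': 14, 'i': 19}

m['u'] = 4+5 = 9 → {'n': 3, 'k': 6, 'u': 9, 'h': 1}
del 'k' → {'n': 3, 'u': 9, 'h': 1}
m['n'] = 3+1 = 4 → {'n': 4, 'u': 9, 'h': 1}
del 'n' → {'u': 9, 'h': 1}
m['h'] = m['u']+5 = 14 → {'u': 9, 'h': 14}
m['i'] = m['h']+5 = 19 → {'u': 9, 'h': 14, 'i': 19}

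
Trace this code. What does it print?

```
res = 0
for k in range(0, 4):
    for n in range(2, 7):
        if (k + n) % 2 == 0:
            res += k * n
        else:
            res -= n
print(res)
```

16

k=0,n=2: even sum, res = 0+0 = 0
k=0,n=3: odd sum, res = 0-3 = -3
k=0,n=4: even sum, res = (-3)+0 = -3
k=0,n=5: odd sum, res = (-3)-5 = -8
k=0,n=6: even sum, res = (-8)+0 = -8
k=1,n=2: odd sum, res = (-8)-2 = -10
k=1,n=3: even sum, res = (-10)+3 = -7
k=1,n=4: odd sum, res = (-7)-4 = -11
k=1,n=5: even sum, res = (-11)+5 = -6
k=1,n=6: odd sum, res = (-6)-6 = -12
k=2,n=2: even sum, res = (-12)+4 = -8
k=2,n=3: odd sum, res = (-8)-3 = -11
k=2,n=4: even sum, res = (-11)+8 = -3
k=2,n=5: odd sum, res = (-3)-5 = -8
k=2,n=6: even sum, res = (-8)+12 = 4
k=3,n=2: odd sum, res = 4-2 = 2
k=3,n=3: even sum, res = 2+9 = 11
k=3,n=4: odd sum, res = 11-4 = 7
k=3,n=5: even sum, res = 7+15 = 22
k=3,n=6: odd sum, res = 22-6 = 16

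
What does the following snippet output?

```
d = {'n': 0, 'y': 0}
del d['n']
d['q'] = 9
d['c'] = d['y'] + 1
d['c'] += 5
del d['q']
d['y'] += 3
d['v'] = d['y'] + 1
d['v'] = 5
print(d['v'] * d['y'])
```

15

del 'n' → {'y': 0}
d['q'] = 9 → {'y': 0, 'q': 9}
d['c'] = d['y']+1 = 1 → {'y': 0, 'q': 9, 'c': 1}
d['c'] = 1+5 = 6 → {'y': 0, 'q': 9, 'c': 6}
del 'q' → {'y': 0, 'c': 6}
d['y'] = 0+3 = 3 → {'y': 3, 'c': 6}
d['v'] = d['y']+1 = 4 → {'y': 3, 'c': 6, 'v': 4}
d['v'] = 5 → {'y': 3, 'c': 6, 'v': 5}
d['v']*d['y'] = 5*3 = 15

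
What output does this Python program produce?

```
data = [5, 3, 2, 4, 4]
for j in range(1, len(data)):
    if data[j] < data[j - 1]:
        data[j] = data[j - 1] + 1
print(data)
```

j=1: 3<5, data[1] = 5+1 = 6 → [5, 6, 2, 4, 4]
j=2: 2<6, data[2] = 6+1 = 7 → [5, 6, 7, 4, 4]
j=3: 4<7, data[3] = 7+1 = 8 → [5, 6, 7, 8, 4]
j=4: 4<8, data[4] = 8+1 = 9 → [5, 6, 7, 8, 9]

[5, 6, 7, 8, 9]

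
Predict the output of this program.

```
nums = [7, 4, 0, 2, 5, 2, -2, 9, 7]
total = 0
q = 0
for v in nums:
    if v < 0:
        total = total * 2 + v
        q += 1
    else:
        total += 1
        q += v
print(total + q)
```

v=7: not <0, total = 0+1 = 1; q=7
v=4: not <0, total = 1+1 = 2; q=11
v=0: not <0, total = 2+1 = 3; q=11
v=2: not <0, total = 3+1 = 4; q=13
v=5: not <0, total = 4+1 = 5; q=18
v=2: not <0, total = 5+1 = 6; q=20
v=-2: <0, total = 6*2+(-2) = 10; q=21
v=9: not <0, total = 10+1 = 11; q=30
v=7: not <0, total = 11+1 = 12; q=37
total+q = 12+37 = 49

49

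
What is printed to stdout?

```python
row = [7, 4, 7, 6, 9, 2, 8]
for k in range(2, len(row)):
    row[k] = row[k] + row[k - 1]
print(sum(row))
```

129

k=2: row[2] = 7+4 = 11 → [7, 4, 11, 6, 9, 2, 8]
k=3: row[3] = 6+11 = 17 → [7, 4, 11, 17, 9, 2, 8]
k=4: row[4] = 9+17 = 26 → [7, 4, 11, 17, 26, 2, 8]
k=5: row[5] = 2+26 = 28 → [7, 4, 11, 17, 26, 28, 8]
k=6: row[6] = 8+28 = 36 → [7, 4, 11, 17, 26, 28, 36]
sum = 129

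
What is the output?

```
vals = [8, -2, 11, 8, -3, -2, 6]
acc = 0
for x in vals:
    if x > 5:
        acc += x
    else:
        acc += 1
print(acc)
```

x=8: >5, acc = 0+8 = 8
x=-2: not >5, acc = 8+1 = 9
x=11: >5, acc = 9+11 = 20
x=8: >5, acc = 20+8 = 28
x=-3: not >5, acc = 28+1 = 29
x=-2: not >5, acc = 29+1 = 30
x=6: >5, acc = 30+6 = 36

36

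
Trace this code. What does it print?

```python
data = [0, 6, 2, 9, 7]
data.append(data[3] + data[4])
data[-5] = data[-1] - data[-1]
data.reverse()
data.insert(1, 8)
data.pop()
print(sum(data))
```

42

append data[3]+data[4] = 9+7 = 16 → [0, 6, 2, 9, 7, 16]
data[-5] = data[-1]-data[-1] = 16-16 = 0 → [0, 0, 2, 9, 7, 16]
reverse → [16, 7, 9, 2, 0, 0]
insert 8 at 1 → [16, 8, 7, 9, 2, 0, 0]
pop() removes 0 → [16, 8, 7, 9, 2, 0]
sum = 42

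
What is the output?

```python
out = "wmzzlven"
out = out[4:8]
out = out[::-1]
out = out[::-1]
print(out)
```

slice [4:8] → 'lven'
reverse → 'nevl'
reverse → 'lven'

lven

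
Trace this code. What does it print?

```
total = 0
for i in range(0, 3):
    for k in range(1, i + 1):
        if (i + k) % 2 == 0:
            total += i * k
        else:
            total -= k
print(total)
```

i=1,k=1: even sum, total = 0+1 = 1
i=2,k=1: odd sum, total = 1-1 = 0
i=2,k=2: even sum, total = 0+4 = 4

4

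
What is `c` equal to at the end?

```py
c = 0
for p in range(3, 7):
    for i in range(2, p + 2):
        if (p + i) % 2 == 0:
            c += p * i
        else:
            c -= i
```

104

p=3,i=2: odd sum, c = 0-2 = -2
p=3,i=3: even sum, c = (-2)+9 = 7
p=3,i=4: odd sum, c = 7-4 = 3
p=4,i=2: even sum, c = 3+8 = 11
p=4,i=3: odd sum, c = 11-3 = 8
p=4,i=4: even sum, c = 8+16 = 24
p=4,i=5: odd sum, c = 24-5 = 19
p=5,i=2: odd sum, c = 19-2 = 17
p=5,i=3: even sum, c = 17+15 = 32
p=5,i=4: odd sum, c = 32-4 = 28
p=5,i=5: even sum, c = 28+25 = 53
p=5,i=6: odd sum, c = 53-6 = 47
p=6,i=2: even sum, c = 47+12 = 59
p=6,i=3: odd sum, c = 59-3 = 56
p=6,i=4: even sum, c = 56+24 = 80
p=6,i=5: odd sum, c = 80-5 = 75
p=6,i=6: even sum, c = 75+36 = 111
p=6,i=7: odd sum, c = 111-7 = 104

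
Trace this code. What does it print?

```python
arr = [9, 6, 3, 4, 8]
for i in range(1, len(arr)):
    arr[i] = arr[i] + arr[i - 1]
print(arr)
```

[9, 15, 18, 22, 30]

i=1: arr[1] = 6+9 = 15 → [9, 15, 3, 4, 8]
i=2: arr[2] = 3+15 = 18 → [9, 15, 18, 4, 8]
i=3: arr[3] = 4+18 = 22 → [9, 15, 18, 22, 8]
i=4: arr[4] = 8+22 = 30 → [9, 15, 18, 22, 30]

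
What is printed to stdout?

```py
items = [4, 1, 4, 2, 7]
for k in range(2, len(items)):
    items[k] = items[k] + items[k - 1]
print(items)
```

[4, 1, 5, 7, 14]

k=2: items[2] = 4+1 = 5 → [4, 1, 5, 2, 7]
k=3: items[3] = 2+5 = 7 → [4, 1, 5, 7, 7]
k=4: items[4] = 7+7 = 14 → [4, 1, 5, 7, 14]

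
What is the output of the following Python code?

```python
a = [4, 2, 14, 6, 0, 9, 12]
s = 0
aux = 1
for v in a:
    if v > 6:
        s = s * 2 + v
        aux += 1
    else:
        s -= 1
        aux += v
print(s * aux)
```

992

v=4: not >6, s = 0-1 = -1; aux=5
v=2: not >6, s = (-1)-1 = -2; aux=7
v=14: >6, s = (-2)*2+14 = 10; aux=8
v=6: not >6, s = 10-1 = 9; aux=14
v=0: not >6, s = 9-1 = 8; aux=14
v=9: >6, s = 8*2+9 = 25; aux=15
v=12: >6, s = 25*2+12 = 62; aux=16
s*aux = 62*16 = 992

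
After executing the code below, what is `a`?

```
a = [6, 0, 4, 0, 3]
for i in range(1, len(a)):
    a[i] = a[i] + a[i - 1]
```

[6, 6, 10, 10, 13]

i=1: a[1] = 0+6 = 6 → [6, 6, 4, 0, 3]
i=2: a[2] = 4+6 = 10 → [6, 6, 10, 0, 3]
i=3: a[3] = 0+10 = 10 → [6, 6, 10, 10, 3]
i=4: a[4] = 3+10 = 13 → [6, 6, 10, 10, 13]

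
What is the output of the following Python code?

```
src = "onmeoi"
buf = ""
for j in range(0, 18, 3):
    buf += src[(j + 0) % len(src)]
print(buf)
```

j=0: add src[0]='o' → 'o'
j=3: add src[3]='e' → 'oe'
j=6: add src[0]='o' → 'oeo'
j=9: add src[3]='e' → 'oeoe'
j=12: add src[0]='o' → 'oeoeo'
j=15: add src[3]='e' → 'oeoeoe'

oeoeoe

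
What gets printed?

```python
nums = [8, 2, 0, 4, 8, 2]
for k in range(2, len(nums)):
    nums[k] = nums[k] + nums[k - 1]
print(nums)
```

k=2: nums[2] = 0+2 = 2 → [8, 2, 2, 4, 8, 2]
k=3: nums[3] = 4+2 = 6 → [8, 2, 2, 6, 8, 2]
k=4: nums[4] = 8+6 = 14 → [8, 2, 2, 6, 14, 2]
k=5: nums[5] = 2+14 = 16 → [8, 2, 2, 6, 14, 16]

[8, 2, 2, 6, 14, 16]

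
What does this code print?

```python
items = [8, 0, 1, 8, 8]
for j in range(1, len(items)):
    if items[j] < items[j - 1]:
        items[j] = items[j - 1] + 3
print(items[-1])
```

j=1: 0<8, items[1] = 8+3 = 11 → [8, 11, 1, 8, 8]
j=2: 1<11, items[2] = 11+3 = 14 → [8, 11, 14, 8, 8]
j=3: 8<14, items[3] = 14+3 = 17 → [8, 11, 14, 17, 8]
j=4: 8<17, items[4] = 17+3 = 20 → [8, 11, 14, 17, 20]

20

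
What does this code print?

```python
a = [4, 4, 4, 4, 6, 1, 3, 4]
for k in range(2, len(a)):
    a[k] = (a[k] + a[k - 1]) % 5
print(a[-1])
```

k=2: a[2] = (4+4)%5 = 3 → [4, 4, 3, 4, 6, 1, 3, 4]
k=3: a[3] = (4+3)%5 = 2 → [4, 4, 3, 2, 6, 1, 3, 4]
k=4: a[4] = (6+2)%5 = 3 → [4, 4, 3, 2, 3, 1, 3, 4]
k=5: a[5] = (1+3)%5 = 4 → [4, 4, 3, 2, 3, 4, 3, 4]
k=6: a[6] = (3+4)%5 = 2 → [4, 4, 3, 2, 3, 4, 2, 4]
k=7: a[7] = (4+2)%5 = 1 → [4, 4, 3, 2, 3, 4, 2, 1]

1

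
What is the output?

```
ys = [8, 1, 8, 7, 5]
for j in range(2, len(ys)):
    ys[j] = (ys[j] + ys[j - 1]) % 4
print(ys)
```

[8, 1, 1, 0, 1]

j=2: ys[2] = (8+1)%4 = 1 → [8, 1, 1, 7, 5]
j=3: ys[3] = (7+1)%4 = 0 → [8, 1, 1, 0, 5]
j=4: ys[4] = (5+0)%4 = 1 → [8, 1, 1, 0, 1]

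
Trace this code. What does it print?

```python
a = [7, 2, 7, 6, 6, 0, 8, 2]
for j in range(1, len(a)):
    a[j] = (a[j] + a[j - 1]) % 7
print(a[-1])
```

j=1: a[1] = (2+7)%7 = 2 → [7, 2, 7, 6, 6, 0, 8, 2]
j=2: a[2] = (7+2)%7 = 2 → [7, 2, 2, 6, 6, 0, 8, 2]
j=3: a[3] = (6+2)%7 = 1 → [7, 2, 2, 1, 6, 0, 8, 2]
j=4: a[4] = (6+1)%7 = 0 → [7, 2, 2, 1, 0, 0, 8, 2]
j=5: a[5] = (0+0)%7 = 0 → [7, 2, 2, 1, 0, 0, 8, 2]
j=6: a[6] = (8+0)%7 = 1 → [7, 2, 2, 1, 0, 0, 1, 2]
j=7: a[7] = (2+1)%7 = 3 → [7, 2, 2, 1, 0, 0, 1, 3]

3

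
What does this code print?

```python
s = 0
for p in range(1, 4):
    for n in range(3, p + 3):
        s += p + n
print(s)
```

36

p=1,n=3: s = 0+4 = 4
p=2,n=3: s = 4+5 = 9
p=2,n=4: s = 9+6 = 15
p=3,n=3: s = 15+6 = 21
p=3,n=4: s = 21+7 = 28
p=3,n=5: s = 28+8 = 36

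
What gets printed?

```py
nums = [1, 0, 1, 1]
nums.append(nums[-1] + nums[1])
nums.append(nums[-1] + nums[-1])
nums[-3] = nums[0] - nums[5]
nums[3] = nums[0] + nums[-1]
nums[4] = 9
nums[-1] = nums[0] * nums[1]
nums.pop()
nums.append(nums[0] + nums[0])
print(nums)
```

append nums[-1]+nums[1] = 1+0 = 1 → [1, 0, 1, 1, 1]
append nums[-1]+nums[-1] = 1+1 = 2 → [1, 0, 1, 1, 1, 2]
nums[-3] = nums[0]-nums[5] = 1-2 = -1 → [1, 0, 1, -1, 1, 2]
nums[3] = nums[0]+nums[-1] = 1+2 = 3 → [1, 0, 1, 3, 1, 2]
nums[4] = 9 → [1, 0, 1, 3, 9, 2]
nums[-1] = nums[0]*nums[1] = 1*0 = 0 → [1, 0, 1, 3, 9, 0]
pop() removes 0 → [1, 0, 1, 3, 9]
append nums[0]+nums[0] = 1+1 = 2 → [1, 0, 1, 3, 9, 2]

[1, 0, 1, 3, 9, 2]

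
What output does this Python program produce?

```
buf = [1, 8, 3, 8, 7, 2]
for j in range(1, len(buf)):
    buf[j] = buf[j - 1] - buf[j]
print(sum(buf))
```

j=1: buf[1] = 1-8 = -7 → [1, -7, 3, 8, 7, 2]
j=2: buf[2] = (-7)-3 = -10 → [1, -7, -10, 8, 7, 2]
j=3: buf[3] = (-10)-8 = -18 → [1, -7, -10, -18, 7, 2]
j=4: buf[4] = (-18)-7 = -25 → [1, -7, -10, -18, -25, 2]
j=5: buf[5] = (-25)-2 = -27 → [1, -7, -10, -18, -25, -27]
sum = -86

-86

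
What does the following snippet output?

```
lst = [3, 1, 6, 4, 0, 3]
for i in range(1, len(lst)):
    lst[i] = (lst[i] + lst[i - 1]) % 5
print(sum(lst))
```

i=1: lst[1] = (1+3)%5 = 4 → [3, 4, 6, 4, 0, 3]
i=2: lst[2] = (6+4)%5 = 0 → [3, 4, 0, 4, 0, 3]
i=3: lst[3] = (4+0)%5 = 4 → [3, 4, 0, 4, 0, 3]
i=4: lst[4] = (0+4)%5 = 4 → [3, 4, 0, 4, 4, 3]
i=5: lst[5] = (3+4)%5 = 2 → [3, 4, 0, 4, 4, 2]
sum = 17

17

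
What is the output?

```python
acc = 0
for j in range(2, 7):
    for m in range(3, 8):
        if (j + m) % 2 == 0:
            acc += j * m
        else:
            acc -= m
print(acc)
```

j=2,m=3: odd sum, acc = 0-3 = -3
j=2,m=4: even sum, acc = (-3)+8 = 5
j=2,m=5: odd sum, acc = 5-5 = 0
j=2,m=6: even sum, acc = 0+12 = 12
j=2,m=7: odd sum, acc = 12-7 = 5
j=3,m=3: even sum, acc = 5+9 = 14
j=3,m=4: odd sum, acc = 14-4 = 10
j=3,m=5: even sum, acc = 10+15 = 25
j=3,m=6: odd sum, acc = 25-6 = 19
j=3,m=7: even sum, acc = 19+21 = 40
j=4,m=3: odd sum, acc = 40-3 = 37
j=4,m=4: even sum, acc = 37+16 = 53
j=4,m=5: odd sum, acc = 53-5 = 48
j=4,m=6: even sum, acc = 48+24 = 72
j=4,m=7: odd sum, acc = 72-7 = 65
j=5,m=3: even sum, acc = 65+15 = 80
j=5,m=4: odd sum, acc = 80-4 = 76
j=5,m=5: even sum, acc = 76+25 = 101
j=5,m=6: odd sum, acc = 101-6 = 95
j=5,m=7: even sum, acc = 95+35 = 130
j=6,m=3: odd sum, acc = 130-3 = 127
j=6,m=4: even sum, acc = 127+24 = 151
j=6,m=5: odd sum, acc = 151-5 = 146
j=6,m=6: even sum, acc = 146+36 = 182
j=6,m=7: odd sum, acc = 182-7 = 175

175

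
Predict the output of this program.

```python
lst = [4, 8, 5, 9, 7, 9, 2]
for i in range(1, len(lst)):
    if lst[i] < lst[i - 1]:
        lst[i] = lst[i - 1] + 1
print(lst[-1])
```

i=1: 8>=4, unchanged → [4, 8, 5, 9, 7, 9, 2]
i=2: 5<8, lst[2] = 8+1 = 9 → [4, 8, 9, 9, 7, 9, 2]
i=3: 9>=9, unchanged → [4, 8, 9, 9, 7, 9, 2]
i=4: 7<9, lst[4] = 9+1 = 10 → [4, 8, 9, 9, 10, 9, 2]
i=5: 9<10, lst[5] = 10+1 = 11 → [4, 8, 9, 9, 10, 11, 2]
i=6: 2<11, lst[6] = 11+1 = 12 → [4, 8, 9, 9, 10, 11, 12]

12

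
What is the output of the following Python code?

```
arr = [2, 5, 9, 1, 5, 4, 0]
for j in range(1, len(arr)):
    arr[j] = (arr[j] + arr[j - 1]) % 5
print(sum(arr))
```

11

j=1: arr[1] = (5+2)%5 = 2 → [2, 2, 9, 1, 5, 4, 0]
j=2: arr[2] = (9+2)%5 = 1 → [2, 2, 1, 1, 5, 4, 0]
j=3: arr[3] = (1+1)%5 = 2 → [2, 2, 1, 2, 5, 4, 0]
j=4: arr[4] = (5+2)%5 = 2 → [2, 2, 1, 2, 2, 4, 0]
j=5: arr[5] = (4+2)%5 = 1 → [2, 2, 1, 2, 2, 1, 0]
j=6: arr[6] = (0+1)%5 = 1 → [2, 2, 1, 2, 2, 1, 1]
sum = 11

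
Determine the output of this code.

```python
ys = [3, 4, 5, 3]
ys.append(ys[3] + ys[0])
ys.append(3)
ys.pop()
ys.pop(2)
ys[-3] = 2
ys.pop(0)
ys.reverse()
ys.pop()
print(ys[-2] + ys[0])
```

append ys[3]+ys[0] = 3+3 = 6 → [3, 4, 5, 3, 6]
append 3 → [3, 4, 5, 3, 6, 3]
pop() removes 3 → [3, 4, 5, 3, 6]
pop(2) removes 5 → [3, 4, 3, 6]
ys[-3] = 2 → [3, 2, 3, 6]
pop(0) removes 3 → [2, 3, 6]
reverse → [6, 3, 2]
pop() removes 2 → [6, 3]
ys[-2]+ys[0] = 6+6 = 12

12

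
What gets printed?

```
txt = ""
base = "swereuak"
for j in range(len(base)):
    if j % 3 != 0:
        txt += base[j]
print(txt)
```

weeuk

j=0: skip
j=1: add 'w' → 'w'
j=2: add 'e' → 'we'
j=3: skip
j=4: add 'e' → 'wee'
j=5: add 'u' → 'weeu'
j=6: skip
j=7: add 'k' → 'weeuk'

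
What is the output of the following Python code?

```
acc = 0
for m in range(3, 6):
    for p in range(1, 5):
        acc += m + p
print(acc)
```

m=3,p=1: acc = 0+4 = 4
m=3,p=2: acc = 4+5 = 9
m=3,p=3: acc = 9+6 = 15
m=3,p=4: acc = 15+7 = 22
m=4,p=1: acc = 22+5 = 27
m=4,p=2: acc = 27+6 = 33
m=4,p=3: acc = 33+7 = 40
m=4,p=4: acc = 40+8 = 48
m=5,p=1: acc = 48+6 = 54
m=5,p=2: acc = 54+7 = 61
m=5,p=3: acc = 61+8 = 69
m=5,p=4: acc = 69+9 = 78

78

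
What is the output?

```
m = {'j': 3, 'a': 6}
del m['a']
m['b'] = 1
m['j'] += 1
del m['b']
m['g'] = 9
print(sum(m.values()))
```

del 'a' → {'j': 3}
m['b'] = 1 → {'j': 3, 'b': 1}
m['j'] = 3+1 = 4 → {'j': 4, 'b': 1}
del 'b' → {'j': 4}
m['g'] = 9 → {'j': 4, 'g': 9}
sum of values = 13

13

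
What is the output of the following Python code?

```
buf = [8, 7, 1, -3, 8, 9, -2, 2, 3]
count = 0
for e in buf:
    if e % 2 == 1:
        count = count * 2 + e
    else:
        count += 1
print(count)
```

169

e=8: not odd, count = 0+1 = 1
e=7: odd, count = 1*2+7 = 9
e=1: odd, count = 9*2+1 = 19
e=-3: odd, count = 19*2+(-3) = 35
e=8: not odd, count = 35+1 = 36
e=9: odd, count = 36*2+9 = 81
e=-2: not odd, count = 81+1 = 82
e=2: not odd, count = 82+1 = 83
e=3: odd, count = 83*2+3 = 169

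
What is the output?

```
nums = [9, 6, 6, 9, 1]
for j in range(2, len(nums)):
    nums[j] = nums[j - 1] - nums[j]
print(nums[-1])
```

-10

j=2: nums[2] = 6-6 = 0 → [9, 6, 0, 9, 1]
j=3: nums[3] = 0-9 = -9 → [9, 6, 0, -9, 1]
j=4: nums[4] = (-9)-1 = -10 → [9, 6, 0, -9, -10]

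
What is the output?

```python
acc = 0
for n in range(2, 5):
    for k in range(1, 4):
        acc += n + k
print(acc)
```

45

n=2,k=1: acc = 0+3 = 3
n=2,k=2: acc = 3+4 = 7
n=2,k=3: acc = 7+5 = 12
n=3,k=1: acc = 12+4 = 16
n=3,k=2: acc = 16+5 = 21
n=3,k=3: acc = 21+6 = 27
n=4,k=1: acc = 27+5 = 32
n=4,k=2: acc = 32+6 = 38
n=4,k=3: acc = 38+7 = 45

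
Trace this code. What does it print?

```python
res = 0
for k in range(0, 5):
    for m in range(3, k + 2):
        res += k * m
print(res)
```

k=2,m=3: res = 0+6 = 6
k=3,m=3: res = 6+9 = 15
k=3,m=4: res = 15+12 = 27
k=4,m=3: res = 27+12 = 39
k=4,m=4: res = 39+16 = 55
k=4,m=5: res = 55+20 = 75

75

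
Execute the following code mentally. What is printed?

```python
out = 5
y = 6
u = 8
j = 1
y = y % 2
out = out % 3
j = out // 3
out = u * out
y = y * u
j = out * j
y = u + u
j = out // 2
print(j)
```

y = 6%2 = 0
out = 5%3 = 2
j = 2//3 = 0
out = 8*2 = 16
y = 0*8 = 0
j = 16*0 = 0
y = 8+8 = 16
j = 16//2 = 8

8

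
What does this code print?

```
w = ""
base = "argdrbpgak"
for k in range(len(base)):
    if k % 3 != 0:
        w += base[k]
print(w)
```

k=0: skip
k=1: add 'r' → 'r'
k=2: add 'g' → 'rg'
k=3: skip
k=4: add 'r' → 'rgr'
k=5: add 'b' → 'rgrb'
k=6: skip
k=7: add 'g' → 'rgrbg'
k=8: add 'a' → 'rgrbga'
k=9: skip

rgrbga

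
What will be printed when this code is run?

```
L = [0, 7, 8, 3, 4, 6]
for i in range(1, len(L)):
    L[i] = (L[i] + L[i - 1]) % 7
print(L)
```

i=1: L[1] = (7+0)%7 = 0 → [0, 0, 8, 3, 4, 6]
i=2: L[2] = (8+0)%7 = 1 → [0, 0, 1, 3, 4, 6]
i=3: L[3] = (3+1)%7 = 4 → [0, 0, 1, 4, 4, 6]
i=4: L[4] = (4+4)%7 = 1 → [0, 0, 1, 4, 1, 6]
i=5: L[5] = (6+1)%7 = 0 → [0, 0, 1, 4, 1, 0]

[0, 0, 1, 4, 1, 0]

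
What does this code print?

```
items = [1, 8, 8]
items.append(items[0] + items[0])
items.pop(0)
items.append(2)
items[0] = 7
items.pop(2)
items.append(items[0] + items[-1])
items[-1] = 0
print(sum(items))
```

append items[0]+items[0] = 1+1 = 2 → [1, 8, 8, 2]
pop(0) removes 1 → [8, 8, 2]
append 2 → [8, 8, 2, 2]
items[0] = 7 → [7, 8, 2, 2]
pop(2) removes 2 → [7, 8, 2]
append items[0]+items[-1] = 7+2 = 9 → [7, 8, 2, 9]
items[-1] = 0 → [7, 8, 2, 0]
sum = 17

17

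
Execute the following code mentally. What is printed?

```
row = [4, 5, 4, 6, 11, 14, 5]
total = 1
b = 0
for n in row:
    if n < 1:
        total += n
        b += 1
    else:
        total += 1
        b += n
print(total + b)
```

57

n=4: not <1, total = 1+1 = 2; b=4
n=5: not <1, total = 2+1 = 3; b=9
n=4: not <1, total = 3+1 = 4; b=13
n=6: not <1, total = 4+1 = 5; b=19
n=11: not <1, total = 5+1 = 6; b=30
n=14: not <1, total = 6+1 = 7; b=44
n=5: not <1, total = 7+1 = 8; b=49
total+b = 8+49 = 57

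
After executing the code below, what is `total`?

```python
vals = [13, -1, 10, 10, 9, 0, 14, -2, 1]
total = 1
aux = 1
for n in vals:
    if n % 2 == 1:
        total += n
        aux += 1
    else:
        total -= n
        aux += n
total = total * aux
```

n=13: odd, total = 1+13 = 14; aux=2
n=-1: odd, total = 14+(-1) = 13; aux=3
n=10: not odd, total = 13-10 = 3; aux=13
n=10: not odd, total = 3-10 = -7; aux=23
n=9: odd, total = (-7)+9 = 2; aux=24
n=0: not odd, total = 2-0 = 2; aux=24
n=14: not odd, total = 2-14 = -12; aux=38
n=-2: not odd, total = (-12)-(-2) = -10; aux=36
n=1: odd, total = (-10)+1 = -9; aux=37
total*aux = (-9)*37 = -333

-333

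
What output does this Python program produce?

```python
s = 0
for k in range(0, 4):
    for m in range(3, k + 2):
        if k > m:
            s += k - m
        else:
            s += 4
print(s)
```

k=2,m=3: not 2>3, s = 0+4 = 4
k=3,m=3: not 3>3, s = 4+4 = 8
k=3,m=4: not 3>4, s = 8+4 = 12

12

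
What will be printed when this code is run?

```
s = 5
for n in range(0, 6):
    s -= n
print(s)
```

-10

n=0: s = 5-0 = 5
n=1: s = 5-1 = 4
n=2: s = 4-2 = 2
n=3: s = 2-3 = -1
n=4: s = (-1)-4 = -5
n=5: s = (-5)-5 = -10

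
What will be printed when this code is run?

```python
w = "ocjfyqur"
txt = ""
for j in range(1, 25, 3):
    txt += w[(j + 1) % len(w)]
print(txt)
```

jqofucyr

j=1: add w[2]='j' → 'j'
j=4: add w[5]='q' → 'jq'
j=7: add w[0]='o' → 'jqo'
j=10: add w[3]='f' → 'jqof'
j=13: add w[6]='u' → 'jqofu'
j=16: add w[1]='c' → 'jqofuc'
j=19: add w[4]='y' → 'jqofucy'
j=22: add w[7]='r' → 'jqofucyr'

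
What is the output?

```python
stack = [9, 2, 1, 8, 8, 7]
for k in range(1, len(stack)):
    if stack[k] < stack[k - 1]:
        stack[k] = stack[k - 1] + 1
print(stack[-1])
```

k=1: 2<9, stack[1] = 9+1 = 10 → [9, 10, 1, 8, 8, 7]
k=2: 1<10, stack[2] = 10+1 = 11 → [9, 10, 11, 8, 8, 7]
k=3: 8<11, stack[3] = 11+1 = 12 → [9, 10, 11, 12, 8, 7]
k=4: 8<12, stack[4] = 12+1 = 13 → [9, 10, 11, 12, 13, 7]
k=5: 7<13, stack[5] = 13+1 = 14 → [9, 10, 11, 12, 13, 14]

14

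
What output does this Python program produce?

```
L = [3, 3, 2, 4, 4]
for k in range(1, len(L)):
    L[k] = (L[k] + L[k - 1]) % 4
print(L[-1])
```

k=1: L[1] = (3+3)%4 = 2 → [3, 2, 2, 4, 4]
k=2: L[2] = (2+2)%4 = 0 → [3, 2, 0, 4, 4]
k=3: L[3] = (4+0)%4 = 0 → [3, 2, 0, 0, 4]
k=4: L[4] = (4+0)%4 = 0 → [3, 2, 0, 0, 0]

0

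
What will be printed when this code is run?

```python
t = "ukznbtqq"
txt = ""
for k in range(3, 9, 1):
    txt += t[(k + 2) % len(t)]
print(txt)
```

k=3: add t[5]='t' → 't'
k=4: add t[6]='q' → 'tq'
k=5: add t[7]='q' → 'tqq'
k=6: add t[0]='u' → 'tqqu'
k=7: add t[1]='k' → 'tqquk'
k=8: add t[2]='z' → 'tqqukz'

tqqukz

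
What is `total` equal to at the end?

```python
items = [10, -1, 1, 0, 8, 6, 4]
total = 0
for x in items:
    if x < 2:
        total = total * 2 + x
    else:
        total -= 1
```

x=10: not <2, total = 0-1 = -1
x=-1: <2, total = (-1)*2+(-1) = -3
x=1: <2, total = (-3)*2+1 = -5
x=0: <2, total = (-5)*2+0 = -10
x=8: not <2, total = (-10)-1 = -11
x=6: not <2, total = (-11)-1 = -12
x=4: not <2, total = (-12)-1 = -13

-13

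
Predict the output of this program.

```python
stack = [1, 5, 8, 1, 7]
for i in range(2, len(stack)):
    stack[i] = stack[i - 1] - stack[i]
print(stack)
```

i=2: stack[2] = 5-8 = -3 → [1, 5, -3, 1, 7]
i=3: stack[3] = (-3)-1 = -4 → [1, 5, -3, -4, 7]
i=4: stack[4] = (-4)-7 = -11 → [1, 5, -3, -4, -11]

[1, 5, -3, -4, -11]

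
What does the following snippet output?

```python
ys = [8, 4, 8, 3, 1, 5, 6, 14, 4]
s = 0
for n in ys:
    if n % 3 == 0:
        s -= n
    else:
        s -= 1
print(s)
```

n=8: not %3==0, s = 0-1 = -1
n=4: not %3==0, s = (-1)-1 = -2
n=8: not %3==0, s = (-2)-1 = -3
n=3: %3==0, s = (-3)-3 = -6
n=1: not %3==0, s = (-6)-1 = -7
n=5: not %3==0, s = (-7)-1 = -8
n=6: %3==0, s = (-8)-6 = -14
n=14: not %3==0, s = (-14)-1 = -15
n=4: not %3==0, s = (-15)-1 = -16

-16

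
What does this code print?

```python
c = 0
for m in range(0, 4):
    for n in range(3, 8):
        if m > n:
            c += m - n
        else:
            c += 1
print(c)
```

20

m=0,n=3: not 0>3, c = 0+1 = 1
m=0,n=4: not 0>4, c = 1+1 = 2
m=0,n=5: not 0>5, c = 2+1 = 3
m=0,n=6: not 0>6, c = 3+1 = 4
m=0,n=7: not 0>7, c = 4+1 = 5
m=1,n=3: not 1>3, c = 5+1 = 6
m=1,n=4: not 1>4, c = 6+1 = 7
m=1,n=5: not 1>5, c = 7+1 = 8
m=1,n=6: not 1>6, c = 8+1 = 9
m=1,n=7: not 1>7, c = 9+1 = 10
m=2,n=3: not 2>3, c = 10+1 = 11
m=2,n=4: not 2>4, c = 11+1 = 12
m=2,n=5: not 2>5, c = 12+1 = 13
m=2,n=6: not 2>6, c = 13+1 = 14
m=2,n=7: not 2>7, c = 14+1 = 15
m=3,n=3: not 3>3, c = 15+1 = 16
m=3,n=4: not 3>4, c = 16+1 = 17
m=3,n=5: not 3>5, c = 17+1 = 18
m=3,n=6: not 3>6, c = 18+1 = 19
m=3,n=7: not 3>7, c = 19+1 = 20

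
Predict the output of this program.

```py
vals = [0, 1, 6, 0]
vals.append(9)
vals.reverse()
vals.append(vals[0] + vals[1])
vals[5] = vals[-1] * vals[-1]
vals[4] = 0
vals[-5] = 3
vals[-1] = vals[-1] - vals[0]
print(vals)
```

[9, 3, 6, 1, 0, 72]

append 9 → [0, 1, 6, 0, 9]
reverse → [9, 0, 6, 1, 0]
append vals[0]+vals[1] = 9+0 = 9 → [9, 0, 6, 1, 0, 9]
vals[5] = vals[-1]*vals[-1] = 9*9 = 81 → [9, 0, 6, 1, 0, 81]
vals[4] = 0 → [9, 0, 6, 1, 0, 81]
vals[-5] = 3 → [9, 3, 6, 1, 0, 81]
vals[-1] = vals[-1]-vals[0] = 81-9 = 72 → [9, 3, 6, 1, 0, 72]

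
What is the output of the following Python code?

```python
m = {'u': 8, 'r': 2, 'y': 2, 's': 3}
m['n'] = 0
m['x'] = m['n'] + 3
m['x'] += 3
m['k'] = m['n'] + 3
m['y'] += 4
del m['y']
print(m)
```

{'u': 8, 'r': 2, 's': 3, 'n': 0, 'x': 6, 'k': 3}

m['n'] = 0 → {'u': 8, 'r': 2, 'y': 2, 's': 3, 'n': 0}
m['x'] = m['n']+3 = 3 → {'u': 8, 'r': 2, 'y': 2, 's': 3, 'n': 0, 'x': 3}
m['x'] = 3+3 = 6 → {'u': 8, 'r': 2, 'y': 2, 's': 3, 'n': 0, 'x': 6}
m['k'] = m['n']+3 = 3 → {'u': 8, 'r': 2, 'y': 2, 's': 3, 'n': 0, 'x': 6, 'k': 3}
m['y'] = 2+4 = 6 → {'u': 8, 'r': 2, 'y': 6, 's': 3, 'n': 0, 'x': 6, 'k': 3}
del 'y' → {'u': 8, 'r': 2, 's': 3, 'n': 0, 'x': 6, 'k': 3}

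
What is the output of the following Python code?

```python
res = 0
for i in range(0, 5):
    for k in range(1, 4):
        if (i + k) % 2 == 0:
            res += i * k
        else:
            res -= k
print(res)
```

i=0,k=1: odd sum, res = 0-1 = -1
i=0,k=2: even sum, res = (-1)+0 = -1
i=0,k=3: odd sum, res = (-1)-3 = -4
i=1,k=1: even sum, res = (-4)+1 = -3
i=1,k=2: odd sum, res = (-3)-2 = -5
i=1,k=3: even sum, res = (-5)+3 = -2
i=2,k=1: odd sum, res = (-2)-1 = -3
i=2,k=2: even sum, res = (-3)+4 = 1
i=2,k=3: odd sum, res = 1-3 = -2
i=3,k=1: even sum, res = (-2)+3 = 1
i=3,k=2: odd sum, res = 1-2 = -1
i=3,k=3: even sum, res = (-1)+9 = 8
i=4,k=1: odd sum, res = 8-1 = 7
i=4,k=2: even sum, res = 7+8 = 15
i=4,k=3: odd sum, res = 15-3 = 12

12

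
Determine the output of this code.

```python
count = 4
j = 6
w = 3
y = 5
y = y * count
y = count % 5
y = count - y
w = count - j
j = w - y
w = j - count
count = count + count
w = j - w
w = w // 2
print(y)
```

0

y = 5*4 = 20
y = 4%5 = 4
y = 4-4 = 0
w = 4-6 = -2
j = (-2)-0 = -2
w = (-2)-4 = -6
count = 4+4 = 8
w = (-2)-(-6) = 4
w = 4//2 = 2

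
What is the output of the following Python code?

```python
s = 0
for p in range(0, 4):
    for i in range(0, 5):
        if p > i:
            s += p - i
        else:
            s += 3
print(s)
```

p=0,i=0: not 0>0, s = 0+3 = 3
p=0,i=1: not 0>1, s = 3+3 = 6
p=0,i=2: not 0>2, s = 6+3 = 9
p=0,i=3: not 0>3, s = 9+3 = 12
p=0,i=4: not 0>4, s = 12+3 = 15
p=1,i=0: 1>0, s = 15+1 = 16
p=1,i=1: not 1>1, s = 16+3 = 19
p=1,i=2: not 1>2, s = 19+3 = 22
p=1,i=3: not 1>3, s = 22+3 = 25
p=1,i=4: not 1>4, s = 25+3 = 28
p=2,i=0: 2>0, s = 28+2 = 30
p=2,i=1: 2>1, s = 30+1 = 31
p=2,i=2: not 2>2, s = 31+3 = 34
p=2,i=3: not 2>3, s = 34+3 = 37
p=2,i=4: not 2>4, s = 37+3 = 40
p=3,i=0: 3>0, s = 40+3 = 43
p=3,i=1: 3>1, s = 43+2 = 45
p=3,i=2: 3>2, s = 45+1 = 46
p=3,i=3: not 3>3, s = 46+3 = 49
p=3,i=4: not 3>4, s = 49+3 = 52

52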